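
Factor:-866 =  - 2^1*433^1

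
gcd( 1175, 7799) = 1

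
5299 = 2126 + 3173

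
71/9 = 7 +8/9 = 7.89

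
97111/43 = 97111/43  =  2258.40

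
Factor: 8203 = 13^1 * 631^1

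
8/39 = 8/39 = 0.21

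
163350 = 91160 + 72190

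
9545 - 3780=5765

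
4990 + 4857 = 9847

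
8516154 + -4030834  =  4485320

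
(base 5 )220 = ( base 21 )2I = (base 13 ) 48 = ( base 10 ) 60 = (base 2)111100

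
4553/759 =5  +  758/759=6.00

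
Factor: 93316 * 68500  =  6392146000 = 2^4*5^3* 41^1*137^1*569^1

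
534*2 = 1068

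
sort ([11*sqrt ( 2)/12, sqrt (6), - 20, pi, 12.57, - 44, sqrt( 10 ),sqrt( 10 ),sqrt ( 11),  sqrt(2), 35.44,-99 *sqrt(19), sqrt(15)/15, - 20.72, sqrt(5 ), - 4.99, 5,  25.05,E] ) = [  -  99*sqrt(19),-44,-20.72, - 20, - 4.99, sqrt(15)/15, 11 * sqrt ( 2 )/12,sqrt (2 ),  sqrt( 5), sqrt( 6 ),E,pi , sqrt(10), sqrt( 10), sqrt( 11 ),5,  12.57, 25.05,35.44] 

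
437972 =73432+364540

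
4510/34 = 2255/17=132.65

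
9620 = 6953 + 2667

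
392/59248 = 7/1058 = 0.01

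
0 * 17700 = 0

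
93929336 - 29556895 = 64372441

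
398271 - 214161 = 184110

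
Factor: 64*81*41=212544 = 2^6 *3^4*41^1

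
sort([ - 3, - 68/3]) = [ - 68/3  , - 3]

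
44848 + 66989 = 111837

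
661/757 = 661/757 = 0.87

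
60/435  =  4/29=0.14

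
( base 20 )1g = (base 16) 24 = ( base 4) 210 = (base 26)1a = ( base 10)36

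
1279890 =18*71105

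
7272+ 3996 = 11268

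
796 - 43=753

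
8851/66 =8851/66 = 134.11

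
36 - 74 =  - 38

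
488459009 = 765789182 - 277330173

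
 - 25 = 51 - 76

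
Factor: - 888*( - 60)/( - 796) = - 13320/199 = -2^3*3^2*5^1*37^1 * 199^( - 1 ) 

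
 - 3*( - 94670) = 284010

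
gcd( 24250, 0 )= 24250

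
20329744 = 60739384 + -40409640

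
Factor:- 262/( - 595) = 2^1 *5^ (-1)*7^ (  -  1)*17^( - 1) * 131^1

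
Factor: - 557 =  - 557^1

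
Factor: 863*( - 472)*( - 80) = 32586880  =  2^7 * 5^1*59^1*863^1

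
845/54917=845/54917=0.02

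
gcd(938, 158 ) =2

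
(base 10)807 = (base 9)1086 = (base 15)38c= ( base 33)of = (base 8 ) 1447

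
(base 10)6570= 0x19aa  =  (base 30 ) 790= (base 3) 100000100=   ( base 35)5cp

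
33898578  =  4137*8194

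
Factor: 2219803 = 379^1*5857^1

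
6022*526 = 3167572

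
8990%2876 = 362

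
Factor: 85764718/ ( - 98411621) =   -  2^1 * 7^(  -  1)*11^( - 1) * 13^1*19^(- 1 )*137^( -1) * 491^ ( - 1)*3298643^1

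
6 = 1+5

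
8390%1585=465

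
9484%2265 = 424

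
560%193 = 174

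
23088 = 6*3848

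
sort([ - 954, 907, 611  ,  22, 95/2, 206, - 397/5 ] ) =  [ - 954, -397/5, 22,95/2, 206, 611, 907] 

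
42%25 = 17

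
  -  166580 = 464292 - 630872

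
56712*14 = 793968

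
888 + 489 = 1377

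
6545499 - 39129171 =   -  32583672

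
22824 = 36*634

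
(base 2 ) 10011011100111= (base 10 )9959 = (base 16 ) 26e7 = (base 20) 14HJ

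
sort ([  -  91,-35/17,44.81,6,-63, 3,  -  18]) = [ - 91, - 63, -18,-35/17, 3,6, 44.81 ] 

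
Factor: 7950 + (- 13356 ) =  - 5406 = -2^1*3^1 * 17^1 * 53^1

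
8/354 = 4/177 = 0.02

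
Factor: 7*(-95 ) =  - 5^1*7^1*19^1=- 665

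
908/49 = 18 +26/49 = 18.53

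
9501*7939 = 75428439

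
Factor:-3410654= - 2^1*13^1*233^1*563^1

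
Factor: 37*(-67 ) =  - 2479 = -37^1*67^1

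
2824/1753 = 1 + 1071/1753 = 1.61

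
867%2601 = 867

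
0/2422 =0 = 0.00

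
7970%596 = 222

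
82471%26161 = 3988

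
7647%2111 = 1314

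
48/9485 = 48/9485 = 0.01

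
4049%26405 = 4049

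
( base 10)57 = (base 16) 39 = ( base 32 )1P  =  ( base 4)321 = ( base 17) 36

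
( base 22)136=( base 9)677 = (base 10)556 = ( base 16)22C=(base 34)gc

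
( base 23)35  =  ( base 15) 4e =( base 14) 54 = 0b1001010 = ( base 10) 74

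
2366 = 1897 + 469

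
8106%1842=738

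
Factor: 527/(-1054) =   -  1/2 = -2^( - 1)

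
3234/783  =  4 + 34/261=4.13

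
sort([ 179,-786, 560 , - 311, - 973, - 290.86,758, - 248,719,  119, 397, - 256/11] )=[  -  973,-786, -311, - 290.86, - 248, -256/11,119  ,  179,397,560 , 719,758]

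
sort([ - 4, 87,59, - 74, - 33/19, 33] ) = [  -  74, - 4,- 33/19, 33, 59,87]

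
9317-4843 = 4474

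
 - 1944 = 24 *( - 81)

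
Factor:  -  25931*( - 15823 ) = 410306213=15823^1*25931^1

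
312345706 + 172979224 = 485324930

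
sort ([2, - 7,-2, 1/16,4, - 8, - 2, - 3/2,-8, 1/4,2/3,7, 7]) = [ - 8,-8, - 7,  -  2, - 2,-3/2,1/16,  1/4, 2/3, 2, 4,7,7 ]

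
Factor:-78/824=-39/412 = -2^ (-2)* 3^1* 13^1*103^( - 1 ) 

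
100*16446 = 1644600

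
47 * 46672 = 2193584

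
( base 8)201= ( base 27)4L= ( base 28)4h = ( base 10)129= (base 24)59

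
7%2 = 1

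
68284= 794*86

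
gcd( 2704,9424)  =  16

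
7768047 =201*38647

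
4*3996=15984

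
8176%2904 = 2368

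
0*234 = 0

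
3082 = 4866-1784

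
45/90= 1/2= 0.50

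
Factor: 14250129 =3^1*263^1*18061^1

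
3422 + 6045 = 9467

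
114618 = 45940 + 68678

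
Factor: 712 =2^3 * 89^1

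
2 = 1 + 1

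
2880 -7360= -4480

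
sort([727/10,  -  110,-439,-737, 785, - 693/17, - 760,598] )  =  [ - 760, - 737 , - 439,- 110, - 693/17,727/10, 598,785] 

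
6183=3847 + 2336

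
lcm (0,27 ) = 0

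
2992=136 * 22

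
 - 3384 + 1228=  - 2156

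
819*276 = 226044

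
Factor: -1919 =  - 19^1*101^1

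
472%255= 217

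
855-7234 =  - 6379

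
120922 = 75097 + 45825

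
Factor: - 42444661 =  -7^1*29^1*37^1 * 5651^1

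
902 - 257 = 645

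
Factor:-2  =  -2^1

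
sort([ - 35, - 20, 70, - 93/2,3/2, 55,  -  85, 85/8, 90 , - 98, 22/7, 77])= [ - 98, - 85, - 93/2, - 35, - 20,3/2,22/7,85/8, 55,  70, 77,90]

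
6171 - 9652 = - 3481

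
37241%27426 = 9815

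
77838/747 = 104 + 50/249 =104.20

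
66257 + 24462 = 90719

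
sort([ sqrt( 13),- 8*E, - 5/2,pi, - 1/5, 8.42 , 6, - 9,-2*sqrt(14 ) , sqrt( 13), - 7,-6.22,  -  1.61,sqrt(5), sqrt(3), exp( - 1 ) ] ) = [ - 8*E, - 9,-2*sqrt(14 ), - 7,-6.22,-5/2, - 1.61, - 1/5,exp(-1 ),sqrt( 3), sqrt( 5) , pi , sqrt( 13 ),sqrt(13 ), 6 , 8.42]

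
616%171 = 103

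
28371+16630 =45001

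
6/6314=3/3157 = 0.00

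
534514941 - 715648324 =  - 181133383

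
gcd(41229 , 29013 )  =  1527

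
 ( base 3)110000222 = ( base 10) 8774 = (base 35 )75o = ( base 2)10001001000110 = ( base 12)50B2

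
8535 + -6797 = 1738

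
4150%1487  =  1176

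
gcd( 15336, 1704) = 1704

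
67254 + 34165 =101419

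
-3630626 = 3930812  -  7561438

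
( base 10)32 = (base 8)40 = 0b100000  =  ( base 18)1E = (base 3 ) 1012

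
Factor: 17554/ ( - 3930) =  - 3^(-1)* 5^( - 1 )*67^1 = - 67/15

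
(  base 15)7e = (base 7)230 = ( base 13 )92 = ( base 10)119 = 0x77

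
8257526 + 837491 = 9095017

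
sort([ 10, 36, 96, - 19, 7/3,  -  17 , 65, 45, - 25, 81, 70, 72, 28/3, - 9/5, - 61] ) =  [ - 61, - 25, - 19, - 17, - 9/5, 7/3,28/3, 10, 36, 45, 65, 70, 72, 81,96 ] 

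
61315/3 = 20438 + 1/3 =20438.33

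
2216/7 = 316 + 4/7= 316.57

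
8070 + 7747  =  15817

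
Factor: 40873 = 7^1*5839^1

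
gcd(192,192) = 192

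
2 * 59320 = 118640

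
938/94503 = 938/94503 = 0.01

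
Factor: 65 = 5^1*13^1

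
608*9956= 6053248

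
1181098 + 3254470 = 4435568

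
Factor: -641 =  - 641^1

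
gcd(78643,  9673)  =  1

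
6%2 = 0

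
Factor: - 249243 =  - 3^1*251^1* 331^1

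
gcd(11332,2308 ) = 4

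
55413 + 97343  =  152756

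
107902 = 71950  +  35952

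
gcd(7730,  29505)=5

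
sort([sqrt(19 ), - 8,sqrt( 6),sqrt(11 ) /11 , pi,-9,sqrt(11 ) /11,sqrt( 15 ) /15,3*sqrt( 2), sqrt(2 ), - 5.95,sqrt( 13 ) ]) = [-9, - 8,  -  5.95, sqrt ( 15 ) /15,sqrt( 11) /11, sqrt(11)/11,sqrt(2 ), sqrt( 6 ),pi, sqrt(13 ),3*sqrt(2),sqrt ( 19)]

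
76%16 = 12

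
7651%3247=1157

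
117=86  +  31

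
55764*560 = 31227840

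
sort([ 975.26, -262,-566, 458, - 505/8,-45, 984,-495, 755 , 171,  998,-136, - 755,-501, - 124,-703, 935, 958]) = [ - 755, - 703, - 566,-501, - 495, - 262, - 136, - 124,  -  505/8, - 45, 171, 458, 755, 935, 958,  975.26,984, 998 ]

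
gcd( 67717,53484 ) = 1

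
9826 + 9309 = 19135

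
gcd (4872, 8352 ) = 696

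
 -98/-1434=49/717 = 0.07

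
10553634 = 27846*379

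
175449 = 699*251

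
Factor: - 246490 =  - 2^1*5^1*157^2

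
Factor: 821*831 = 682251 = 3^1*277^1*821^1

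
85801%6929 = 2653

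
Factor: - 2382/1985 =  - 6/5 = -2^1*3^1*  5^( - 1 ) 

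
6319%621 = 109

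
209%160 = 49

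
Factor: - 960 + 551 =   -  409  =  -409^1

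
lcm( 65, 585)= 585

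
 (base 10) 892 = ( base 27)161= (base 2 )1101111100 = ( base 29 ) 11m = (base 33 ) R1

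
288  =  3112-2824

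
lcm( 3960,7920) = 7920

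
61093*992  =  60604256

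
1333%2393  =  1333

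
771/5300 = 771/5300 =0.15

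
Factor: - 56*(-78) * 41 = 2^4 * 3^1 * 7^1 * 13^1*41^1=   179088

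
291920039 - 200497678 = 91422361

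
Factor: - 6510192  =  -2^4*3^1 *13^1 * 10433^1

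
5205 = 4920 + 285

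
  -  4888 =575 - 5463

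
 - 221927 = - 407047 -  - 185120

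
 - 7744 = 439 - 8183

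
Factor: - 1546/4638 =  - 3^( - 1) = - 1/3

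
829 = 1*829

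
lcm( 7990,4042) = 343570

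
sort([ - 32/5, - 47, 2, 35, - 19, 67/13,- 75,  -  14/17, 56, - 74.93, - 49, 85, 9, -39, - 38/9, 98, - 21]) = [ - 75,-74.93, - 49, - 47,-39, - 21,  -  19, - 32/5, - 38/9, - 14/17, 2, 67/13,9, 35, 56, 85,98]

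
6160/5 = 1232 = 1232.00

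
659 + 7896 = 8555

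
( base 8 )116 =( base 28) 2m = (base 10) 78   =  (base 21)3F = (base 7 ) 141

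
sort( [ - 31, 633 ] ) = [ - 31 , 633]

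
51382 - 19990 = 31392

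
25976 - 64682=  - 38706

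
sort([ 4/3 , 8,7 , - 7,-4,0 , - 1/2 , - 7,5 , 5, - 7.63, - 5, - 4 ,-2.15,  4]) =[-7.63,-7, - 7, - 5, - 4, - 4,-2.15, - 1/2,  0,4/3,4,  5 , 5,7, 8]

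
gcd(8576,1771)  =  1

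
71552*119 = 8514688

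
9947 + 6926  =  16873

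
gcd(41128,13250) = 106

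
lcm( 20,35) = 140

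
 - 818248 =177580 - 995828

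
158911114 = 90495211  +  68415903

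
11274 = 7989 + 3285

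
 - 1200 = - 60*20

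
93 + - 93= 0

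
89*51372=4572108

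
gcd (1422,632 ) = 158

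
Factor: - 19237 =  - 19237^1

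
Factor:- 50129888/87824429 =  - 2^5*7^( - 1)*11^( - 1)*1140577^( - 1 )*1566559^1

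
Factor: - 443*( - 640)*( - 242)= - 68611840 = - 2^8 * 5^1*11^2*443^1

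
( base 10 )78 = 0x4e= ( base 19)42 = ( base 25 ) 33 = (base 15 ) 53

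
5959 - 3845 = 2114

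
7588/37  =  205 + 3/37  =  205.08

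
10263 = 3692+6571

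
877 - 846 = 31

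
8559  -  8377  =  182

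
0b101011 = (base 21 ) 21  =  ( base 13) 34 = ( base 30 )1D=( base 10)43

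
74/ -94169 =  - 1+94095/94169 = - 0.00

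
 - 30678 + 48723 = 18045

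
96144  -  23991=72153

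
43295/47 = 43295/47 = 921.17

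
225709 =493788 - 268079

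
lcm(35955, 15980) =143820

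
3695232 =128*28869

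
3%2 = 1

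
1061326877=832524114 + 228802763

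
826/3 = 826/3 = 275.33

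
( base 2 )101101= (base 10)45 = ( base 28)1h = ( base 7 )63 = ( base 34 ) 1B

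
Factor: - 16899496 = -2^3*17^1*313^1 * 397^1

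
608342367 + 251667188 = 860009555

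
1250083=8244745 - 6994662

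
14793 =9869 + 4924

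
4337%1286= 479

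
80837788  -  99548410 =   -  18710622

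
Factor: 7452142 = 2^1 * 19^1*67^1 * 2927^1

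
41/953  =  41/953 = 0.04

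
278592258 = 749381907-470789649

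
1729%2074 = 1729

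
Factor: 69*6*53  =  21942 = 2^1 *3^2 * 23^1*53^1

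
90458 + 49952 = 140410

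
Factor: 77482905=3^1 * 5^1 * 5165527^1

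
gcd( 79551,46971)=9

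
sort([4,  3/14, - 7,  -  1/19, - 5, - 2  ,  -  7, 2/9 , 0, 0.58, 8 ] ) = [ - 7,  -  7, - 5, - 2,-1/19, 0,3/14,2/9,0.58, 4,8]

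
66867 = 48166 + 18701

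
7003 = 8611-1608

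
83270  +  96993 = 180263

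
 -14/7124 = -1 + 3555/3562= -  0.00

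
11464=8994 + 2470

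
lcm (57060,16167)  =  970020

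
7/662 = 7/662 =0.01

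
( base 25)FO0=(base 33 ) 959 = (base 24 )H7F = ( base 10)9975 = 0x26F7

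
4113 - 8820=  - 4707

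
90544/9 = 10060 + 4/9 = 10060.44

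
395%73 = 30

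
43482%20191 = 3100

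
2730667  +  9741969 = 12472636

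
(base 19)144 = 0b110111001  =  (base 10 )441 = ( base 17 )18g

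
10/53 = 10/53= 0.19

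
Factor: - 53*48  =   - 2544 = - 2^4*3^1*53^1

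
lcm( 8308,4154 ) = 8308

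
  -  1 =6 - 7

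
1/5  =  1/5 = 0.20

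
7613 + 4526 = 12139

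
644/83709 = 644/83709 = 0.01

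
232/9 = 232/9 = 25.78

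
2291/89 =2291/89= 25.74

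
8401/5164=1 + 3237/5164 = 1.63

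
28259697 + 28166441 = 56426138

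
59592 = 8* 7449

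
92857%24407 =19636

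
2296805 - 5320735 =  - 3023930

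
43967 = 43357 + 610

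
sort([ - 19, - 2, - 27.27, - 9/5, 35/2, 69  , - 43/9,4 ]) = [ - 27.27,-19, - 43/9, - 2, - 9/5 , 4,35/2,69]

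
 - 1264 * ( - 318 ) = 401952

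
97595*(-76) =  - 7417220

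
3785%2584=1201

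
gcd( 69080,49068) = 4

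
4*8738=34952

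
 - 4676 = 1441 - 6117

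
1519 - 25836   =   - 24317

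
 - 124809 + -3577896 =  - 3702705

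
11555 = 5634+5921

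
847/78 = 10 + 67/78 = 10.86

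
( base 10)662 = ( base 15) 2e2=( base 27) OE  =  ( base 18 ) 20E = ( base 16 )296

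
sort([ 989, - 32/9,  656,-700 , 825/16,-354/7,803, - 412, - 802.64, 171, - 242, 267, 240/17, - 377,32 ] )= [ -802.64 ,-700, - 412 , - 377,-242, - 354/7, - 32/9,  240/17,32,  825/16 , 171,267  ,  656,803,989] 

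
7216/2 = 3608 = 3608.00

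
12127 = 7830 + 4297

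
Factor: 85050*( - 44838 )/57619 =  - 2^2*3^7*5^2*7^1*47^1*53^1*157^(- 1)*367^ ( - 1) = - 3813471900/57619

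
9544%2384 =8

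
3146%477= 284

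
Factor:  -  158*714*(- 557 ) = 2^2*3^1*7^1 * 17^1*  79^1*557^1 = 62836284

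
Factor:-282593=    - 461^1*613^1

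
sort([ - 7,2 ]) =[-7 , 2]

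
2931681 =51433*57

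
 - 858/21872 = -1+10507/10936  =  -0.04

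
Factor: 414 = 2^1 * 3^2*23^1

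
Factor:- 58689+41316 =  - 3^1*5791^1 =- 17373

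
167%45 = 32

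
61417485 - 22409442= 39008043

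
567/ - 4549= -1  +  3982/4549 =- 0.12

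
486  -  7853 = -7367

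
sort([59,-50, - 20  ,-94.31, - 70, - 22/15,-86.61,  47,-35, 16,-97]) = [ - 97,-94.31,-86.61,  -  70,- 50, - 35,-20, - 22/15,16,47, 59]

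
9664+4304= 13968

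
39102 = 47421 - 8319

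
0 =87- 87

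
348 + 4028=4376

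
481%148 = 37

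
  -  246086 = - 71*3466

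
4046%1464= 1118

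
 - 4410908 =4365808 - 8776716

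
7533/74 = 7533/74  =  101.80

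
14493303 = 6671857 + 7821446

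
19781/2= 9890  +  1/2 = 9890.50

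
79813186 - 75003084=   4810102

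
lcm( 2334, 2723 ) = 16338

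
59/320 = 59/320  =  0.18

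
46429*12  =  557148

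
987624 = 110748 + 876876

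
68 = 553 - 485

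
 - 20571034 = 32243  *(-638 )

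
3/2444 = 3/2444 = 0.00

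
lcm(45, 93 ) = 1395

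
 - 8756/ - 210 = 4378/105 = 41.70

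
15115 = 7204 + 7911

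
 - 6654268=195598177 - 202252445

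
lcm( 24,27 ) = 216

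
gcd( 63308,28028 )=196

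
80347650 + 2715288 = 83062938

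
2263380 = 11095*204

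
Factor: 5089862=2^1*2544931^1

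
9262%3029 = 175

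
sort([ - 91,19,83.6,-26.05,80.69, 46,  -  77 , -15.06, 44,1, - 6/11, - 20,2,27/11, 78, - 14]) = [ - 91, - 77, - 26.05,-20, - 15.06,  -  14, -6/11,1,2,27/11, 19,  44 , 46, 78,80.69,83.6]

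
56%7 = 0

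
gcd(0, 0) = 0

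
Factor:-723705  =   - 3^1*5^1*48247^1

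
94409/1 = 94409 = 94409.00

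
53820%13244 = 844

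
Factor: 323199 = 3^2*35911^1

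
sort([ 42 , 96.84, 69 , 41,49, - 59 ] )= [ - 59,41,  42,49, 69, 96.84 ] 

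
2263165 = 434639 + 1828526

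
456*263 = 119928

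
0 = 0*1729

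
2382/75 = 31 + 19/25 = 31.76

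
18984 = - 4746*( - 4)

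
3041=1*3041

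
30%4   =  2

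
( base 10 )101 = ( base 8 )145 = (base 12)85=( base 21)4H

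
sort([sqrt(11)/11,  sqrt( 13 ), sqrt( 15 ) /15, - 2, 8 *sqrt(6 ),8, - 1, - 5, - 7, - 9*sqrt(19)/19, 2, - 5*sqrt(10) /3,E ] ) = [ - 7, - 5*sqrt( 10 ) /3, - 5,  -  9 * sqrt(19 ) /19, - 2,-1,sqrt(15 ) /15,sqrt( 11 ) /11, 2 , E, sqrt(13 ),  8, 8*sqrt(6)]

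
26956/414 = 65 + 1/9 = 65.11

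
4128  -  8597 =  - 4469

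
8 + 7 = 15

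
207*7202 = 1490814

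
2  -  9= - 7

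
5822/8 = 2911/4  =  727.75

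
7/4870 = 7/4870 = 0.00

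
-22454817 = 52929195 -75384012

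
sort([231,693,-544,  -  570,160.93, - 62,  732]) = [  -  570,-544, - 62, 160.93, 231,693, 732 ] 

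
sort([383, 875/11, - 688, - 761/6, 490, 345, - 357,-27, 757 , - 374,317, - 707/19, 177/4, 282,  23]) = [ - 688, - 374,  -  357, - 761/6, - 707/19, - 27,23, 177/4,875/11, 282, 317,345,  383,490,757]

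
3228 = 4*807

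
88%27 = 7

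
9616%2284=480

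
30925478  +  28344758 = 59270236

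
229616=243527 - 13911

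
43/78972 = 43/78972=0.00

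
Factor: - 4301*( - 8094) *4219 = 2^1*3^1*11^1*17^1*19^1*23^1 * 71^1*4219^1 = 146873068386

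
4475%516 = 347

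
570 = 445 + 125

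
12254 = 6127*2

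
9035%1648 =795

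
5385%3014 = 2371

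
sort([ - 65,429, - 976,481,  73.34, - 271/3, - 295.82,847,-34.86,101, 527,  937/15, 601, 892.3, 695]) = [ - 976,-295.82,  -  271/3,-65, - 34.86,937/15,73.34, 101,  429, 481,  527, 601, 695,  847,892.3] 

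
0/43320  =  0 = 0.00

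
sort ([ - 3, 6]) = [ - 3, 6 ] 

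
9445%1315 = 240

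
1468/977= 1468/977 = 1.50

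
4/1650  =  2/825 = 0.00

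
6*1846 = 11076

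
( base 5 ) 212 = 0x39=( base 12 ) 49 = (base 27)23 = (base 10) 57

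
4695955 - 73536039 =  - 68840084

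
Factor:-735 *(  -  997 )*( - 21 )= - 15388695 = -  3^2*5^1*7^3*997^1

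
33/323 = 33/323 = 0.10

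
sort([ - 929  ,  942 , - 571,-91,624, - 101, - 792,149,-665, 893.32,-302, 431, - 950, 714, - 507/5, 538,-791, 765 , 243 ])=[-950, - 929,  -  792,-791, - 665,- 571 , - 302,-507/5, - 101, - 91, 149,243, 431, 538, 624, 714,765 , 893.32, 942]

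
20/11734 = 10/5867 =0.00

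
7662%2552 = 6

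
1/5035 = 1/5035= 0.00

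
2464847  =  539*4573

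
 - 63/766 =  - 63/766 = - 0.08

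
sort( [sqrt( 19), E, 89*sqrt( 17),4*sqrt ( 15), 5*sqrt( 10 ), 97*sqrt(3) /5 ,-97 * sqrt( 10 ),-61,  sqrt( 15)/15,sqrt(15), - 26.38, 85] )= [-97*sqrt(10 ) ,-61, - 26.38, sqrt(15)/15,E, sqrt(15), sqrt( 19),  4*sqrt ( 15),  5 * sqrt(10), 97 * sqrt( 3)/5,85, 89*sqrt( 17)]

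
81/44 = 1 + 37/44=1.84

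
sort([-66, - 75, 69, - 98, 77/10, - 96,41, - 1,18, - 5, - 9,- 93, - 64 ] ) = [ - 98, - 96, - 93,-75, - 66, - 64, - 9, - 5 , - 1,77/10,  18, 41,69]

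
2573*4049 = 10418077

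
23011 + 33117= 56128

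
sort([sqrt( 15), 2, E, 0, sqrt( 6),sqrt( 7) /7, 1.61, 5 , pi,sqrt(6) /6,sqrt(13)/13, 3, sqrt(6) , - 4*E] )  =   [  -  4*E,0,sqrt( 13 )/13, sqrt( 7) /7, sqrt(6) /6, 1.61, 2,sqrt( 6), sqrt( 6),E,3,pi, sqrt( 15) , 5 ] 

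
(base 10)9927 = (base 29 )BN9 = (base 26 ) ehl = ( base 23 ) IHE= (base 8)23307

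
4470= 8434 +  - 3964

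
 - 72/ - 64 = 9/8 = 1.12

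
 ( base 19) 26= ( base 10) 44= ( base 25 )1J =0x2C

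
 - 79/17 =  - 5 + 6/17 = - 4.65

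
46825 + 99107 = 145932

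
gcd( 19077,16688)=1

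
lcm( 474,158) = 474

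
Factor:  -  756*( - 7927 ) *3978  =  23839406136 = 2^3*3^5*7^1*13^1*17^1*7927^1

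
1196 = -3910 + 5106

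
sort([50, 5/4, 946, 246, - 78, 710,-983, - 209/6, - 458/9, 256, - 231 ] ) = [ - 983, - 231, - 78, - 458/9, - 209/6 , 5/4, 50,246, 256,710, 946]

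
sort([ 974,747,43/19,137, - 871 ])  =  [-871,43/19,137,747,  974] 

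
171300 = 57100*3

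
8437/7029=767/639 = 1.20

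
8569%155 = 44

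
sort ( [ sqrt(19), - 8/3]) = [-8/3, sqrt(19) ] 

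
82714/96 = 861 + 29/48 = 861.60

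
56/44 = 14/11 = 1.27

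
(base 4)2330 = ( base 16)BC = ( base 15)C8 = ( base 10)188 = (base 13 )116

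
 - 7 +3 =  - 4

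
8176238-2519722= 5656516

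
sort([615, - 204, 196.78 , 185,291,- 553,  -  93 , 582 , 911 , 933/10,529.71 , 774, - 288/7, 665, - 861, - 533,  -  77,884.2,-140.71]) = [ - 861, - 553, - 533, - 204, - 140.71  , - 93 ,  -  77, - 288/7, 933/10,185,196.78, 291,529.71 , 582, 615, 665,774 , 884.2,911]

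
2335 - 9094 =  - 6759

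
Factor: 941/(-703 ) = -19^( - 1 )*37^(  -  1)*941^1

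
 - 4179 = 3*( - 1393 )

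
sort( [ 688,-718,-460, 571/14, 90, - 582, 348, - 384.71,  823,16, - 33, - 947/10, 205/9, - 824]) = [ - 824,-718, - 582, - 460, - 384.71, - 947/10, - 33 , 16, 205/9, 571/14, 90,  348,688,823 ] 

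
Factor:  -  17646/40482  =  - 17/39  =  -  3^ (- 1 )*13^(  -  1 )*17^1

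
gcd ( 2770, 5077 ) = 1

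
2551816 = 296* 8621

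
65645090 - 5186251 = 60458839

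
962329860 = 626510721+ 335819139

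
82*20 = 1640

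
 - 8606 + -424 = - 9030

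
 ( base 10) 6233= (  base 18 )1145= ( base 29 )7br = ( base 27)8en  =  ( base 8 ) 14131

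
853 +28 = 881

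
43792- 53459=  -  9667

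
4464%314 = 68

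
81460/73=1115 + 65/73 = 1115.89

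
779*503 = 391837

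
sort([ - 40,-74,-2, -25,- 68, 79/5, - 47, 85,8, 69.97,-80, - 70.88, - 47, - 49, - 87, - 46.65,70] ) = [-87, - 80, - 74, - 70.88, - 68,  -  49, - 47 , - 47, - 46.65,-40,-25, - 2,8,79/5,69.97,70,85] 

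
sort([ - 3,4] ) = [ - 3,4]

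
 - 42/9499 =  - 6/1357  =  - 0.00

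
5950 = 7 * 850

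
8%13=8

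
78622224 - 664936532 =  - 586314308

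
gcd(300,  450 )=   150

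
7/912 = 7/912 = 0.01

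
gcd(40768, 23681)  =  7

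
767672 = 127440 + 640232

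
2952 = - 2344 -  - 5296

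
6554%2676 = 1202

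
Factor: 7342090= 2^1*5^1 * 7^1*53^1*1979^1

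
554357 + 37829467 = 38383824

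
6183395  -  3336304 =2847091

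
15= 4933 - 4918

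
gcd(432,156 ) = 12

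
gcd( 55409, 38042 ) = 827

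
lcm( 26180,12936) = 1099560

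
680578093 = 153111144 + 527466949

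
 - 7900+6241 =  - 1659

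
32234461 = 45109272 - 12874811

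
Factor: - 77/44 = - 2^( - 2 ) * 7^1  =  - 7/4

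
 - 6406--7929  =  1523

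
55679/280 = 198 + 239/280 = 198.85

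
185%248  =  185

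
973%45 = 28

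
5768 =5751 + 17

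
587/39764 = 587/39764 = 0.01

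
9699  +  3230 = 12929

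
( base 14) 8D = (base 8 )175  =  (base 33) 3Q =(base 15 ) 85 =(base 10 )125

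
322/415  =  322/415 = 0.78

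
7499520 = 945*7936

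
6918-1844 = 5074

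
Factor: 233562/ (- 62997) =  - 938/253 = -2^1*7^1*11^(  -  1)*23^ ( - 1)*67^1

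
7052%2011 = 1019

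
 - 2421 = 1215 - 3636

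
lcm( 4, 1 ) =4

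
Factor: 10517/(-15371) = -13^1*19^( - 1) = -13/19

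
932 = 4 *233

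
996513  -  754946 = 241567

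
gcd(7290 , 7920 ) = 90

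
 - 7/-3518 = 7/3518 = 0.00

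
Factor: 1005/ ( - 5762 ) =-2^( - 1)*3^1 * 5^1*43^ ( - 1 )= - 15/86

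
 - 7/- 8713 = 7/8713 = 0.00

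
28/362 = 14/181 = 0.08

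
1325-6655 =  - 5330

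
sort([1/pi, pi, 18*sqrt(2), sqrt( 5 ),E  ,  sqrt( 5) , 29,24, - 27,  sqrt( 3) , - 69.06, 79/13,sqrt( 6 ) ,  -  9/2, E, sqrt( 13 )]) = [  -  69.06, - 27,-9/2 , 1/pi, sqrt ( 3), sqrt(5) , sqrt( 5),sqrt(6),E , E, pi,sqrt( 13) , 79/13, 24, 18* sqrt (2 ),  29]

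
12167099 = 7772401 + 4394698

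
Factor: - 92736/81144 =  - 8/7=- 2^3*7^ ( - 1) 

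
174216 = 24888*7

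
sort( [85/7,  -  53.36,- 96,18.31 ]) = [ -96, - 53.36,85/7,18.31]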